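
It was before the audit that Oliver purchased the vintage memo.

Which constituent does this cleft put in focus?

before the audit

In an it-cleft "It was X that/who ...", the clefted constituent X is the focus; the that/who-clause expresses the presupposed open proposition.
Here the focus is "before the audit". The backgrounded (presupposed) material includes "Oliver" and "the vintage memo".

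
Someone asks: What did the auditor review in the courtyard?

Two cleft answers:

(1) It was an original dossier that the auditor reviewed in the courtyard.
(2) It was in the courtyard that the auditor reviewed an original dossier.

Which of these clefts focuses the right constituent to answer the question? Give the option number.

The question word "what" targets the direct object.
Option (1) clefts "an original dossier" — that matches what the question asks about.
Option (2) clefts "in the courtyard" — the location, not what was asked.
So the congruent reply is (1).

1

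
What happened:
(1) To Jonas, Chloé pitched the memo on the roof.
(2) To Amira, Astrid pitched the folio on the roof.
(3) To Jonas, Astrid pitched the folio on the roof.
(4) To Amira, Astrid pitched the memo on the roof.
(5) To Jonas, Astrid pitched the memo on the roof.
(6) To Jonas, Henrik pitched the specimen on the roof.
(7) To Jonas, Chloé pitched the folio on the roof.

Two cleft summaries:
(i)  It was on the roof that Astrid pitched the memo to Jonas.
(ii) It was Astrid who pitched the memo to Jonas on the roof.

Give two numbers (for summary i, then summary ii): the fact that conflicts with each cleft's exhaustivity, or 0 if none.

0, 1

Summary (i) focuses "on the roof" (the setting); background agent = Astrid, thing = the memo, recipient = Jonas. No fact matches that background with a different setting, so 0.
Summary (ii) focuses "Astrid" (the agent); background thing = the memo, recipient = Jonas, setting = on the roof. Fact (1) matches that background with agent = Chloé — refutes (ii).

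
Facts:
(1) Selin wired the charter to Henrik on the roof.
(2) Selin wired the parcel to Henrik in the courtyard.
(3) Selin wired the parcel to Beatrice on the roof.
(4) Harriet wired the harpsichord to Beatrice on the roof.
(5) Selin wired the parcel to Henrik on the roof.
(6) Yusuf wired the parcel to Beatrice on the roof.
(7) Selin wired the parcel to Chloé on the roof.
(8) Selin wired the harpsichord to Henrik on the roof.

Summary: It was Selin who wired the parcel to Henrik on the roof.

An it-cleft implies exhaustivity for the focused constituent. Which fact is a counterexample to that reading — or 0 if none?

The cleft puts "Selin" in focus and presupposes the open proposition with thing = the parcel, recipient = Henrik, setting = on the roof.
Exhaustivity: Selin is the only agent satisfying that background.
No listed fact matches the background with a different agent. Exhaustivity holds.

0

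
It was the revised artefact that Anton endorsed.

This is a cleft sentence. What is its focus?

the revised artefact

In an it-cleft "It was X that/who ...", the clefted constituent X is the focus; the that/who-clause expresses the presupposed open proposition.
Here the focus is "the revised artefact". The backgrounded (presupposed) material includes "Anton".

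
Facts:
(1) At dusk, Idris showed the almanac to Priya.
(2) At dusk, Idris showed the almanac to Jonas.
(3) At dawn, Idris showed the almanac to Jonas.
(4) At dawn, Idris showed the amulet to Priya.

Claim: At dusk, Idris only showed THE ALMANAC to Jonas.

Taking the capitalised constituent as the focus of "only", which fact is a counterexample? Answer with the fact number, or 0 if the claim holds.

0

Focus (in capitals) is "the almanac" — the thing. "Only" excludes alternative things while holding fixed same agent, recipient, setting (Idris / Jonas / at dusk).
Every other fact changes something in the background, not just the thing. Nothing refutes the claim.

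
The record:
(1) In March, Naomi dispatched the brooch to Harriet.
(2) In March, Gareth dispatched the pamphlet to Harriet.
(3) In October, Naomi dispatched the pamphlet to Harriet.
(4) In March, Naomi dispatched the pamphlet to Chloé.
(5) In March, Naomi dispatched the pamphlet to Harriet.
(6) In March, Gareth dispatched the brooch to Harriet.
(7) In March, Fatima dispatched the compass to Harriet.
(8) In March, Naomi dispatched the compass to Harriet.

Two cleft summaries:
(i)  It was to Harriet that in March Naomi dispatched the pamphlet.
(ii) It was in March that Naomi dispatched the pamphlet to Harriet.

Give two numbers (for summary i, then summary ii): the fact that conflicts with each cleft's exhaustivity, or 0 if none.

Summary (i) focuses "Harriet" (the recipient); background same agent, thing, setting (Naomi / the pamphlet / in March). Fact (4) matches that background with recipient = Chloé — refutes (i).
Summary (ii) focuses "in March" (the setting); background same agent, thing, recipient (Naomi / the pamphlet / Harriet). Fact (3) matches that background with setting = in October — refutes (ii).

4, 3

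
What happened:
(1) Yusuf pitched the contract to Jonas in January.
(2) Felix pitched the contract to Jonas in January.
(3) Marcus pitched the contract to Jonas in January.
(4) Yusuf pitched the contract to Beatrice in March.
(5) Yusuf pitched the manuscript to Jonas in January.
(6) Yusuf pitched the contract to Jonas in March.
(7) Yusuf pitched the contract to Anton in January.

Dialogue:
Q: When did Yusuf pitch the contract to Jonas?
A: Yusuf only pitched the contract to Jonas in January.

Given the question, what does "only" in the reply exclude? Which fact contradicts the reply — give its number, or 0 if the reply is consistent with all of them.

The question "When did ...?" targets the setting, so in the reply the focus falls on "in January".
"Only" then excludes alternative settings while the background — Yusuf as agent and the contract as thing and Jonas as recipient — is held fixed.
Fact (6) shares the background with a different setting (in March) — counterexample.
(Fact (7) would refute a reading with focus on the recipient — but that is not what the question asks.)

6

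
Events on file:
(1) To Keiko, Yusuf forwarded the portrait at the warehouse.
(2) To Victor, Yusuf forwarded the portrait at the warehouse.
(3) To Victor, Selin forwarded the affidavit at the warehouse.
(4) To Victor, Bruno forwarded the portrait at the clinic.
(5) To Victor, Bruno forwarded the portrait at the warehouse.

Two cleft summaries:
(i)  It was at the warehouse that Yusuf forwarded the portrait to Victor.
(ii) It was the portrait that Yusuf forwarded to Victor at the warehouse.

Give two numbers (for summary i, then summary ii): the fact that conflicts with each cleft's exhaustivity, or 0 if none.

0, 0

(i): focus "at the warehouse". No fact shares same agent, thing, recipient (Yusuf / the portrait / Victor) with a different setting. 0.
(ii): focus "the portrait". No fact shares same agent, recipient, setting (Yusuf / Victor / at the warehouse) with a different thing. 0.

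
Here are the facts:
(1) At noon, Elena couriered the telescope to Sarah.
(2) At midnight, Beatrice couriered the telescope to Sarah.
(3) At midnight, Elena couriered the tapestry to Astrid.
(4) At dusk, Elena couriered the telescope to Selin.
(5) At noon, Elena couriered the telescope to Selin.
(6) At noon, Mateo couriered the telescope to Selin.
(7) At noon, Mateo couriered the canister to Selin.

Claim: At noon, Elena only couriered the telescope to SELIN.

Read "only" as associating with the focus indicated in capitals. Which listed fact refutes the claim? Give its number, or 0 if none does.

1

The capitals mark "Selin" as focus. So "only" rules out other recipients, with the rest (Elena as agent and the telescope as thing and at noon as setting) as background.
Fact (1) matches on Elena as agent and the telescope as thing and at noon as setting, but has recipient = Sarah instead. That refutes the claim.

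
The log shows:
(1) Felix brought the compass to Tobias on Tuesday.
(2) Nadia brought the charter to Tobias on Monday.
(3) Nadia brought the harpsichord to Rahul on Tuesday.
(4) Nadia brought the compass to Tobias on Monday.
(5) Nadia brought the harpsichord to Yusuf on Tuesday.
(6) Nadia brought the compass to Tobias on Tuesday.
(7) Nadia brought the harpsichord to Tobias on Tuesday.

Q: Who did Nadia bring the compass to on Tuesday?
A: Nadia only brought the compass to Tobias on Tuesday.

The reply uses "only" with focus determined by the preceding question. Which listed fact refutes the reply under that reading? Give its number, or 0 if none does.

0

The question "Who did ... to ...?" targets the recipient, so in the reply the focus falls on "Tobias".
So "only" ranges over recipients; the rest (same agent, thing, setting (Nadia / the compass / on Tuesday)) is presupposed.
No listed fact shares that background with another recipient. Nothing contradicts the reply.
(Fact (7) would refute a reading with focus on the thing — but that is not what the question asks.)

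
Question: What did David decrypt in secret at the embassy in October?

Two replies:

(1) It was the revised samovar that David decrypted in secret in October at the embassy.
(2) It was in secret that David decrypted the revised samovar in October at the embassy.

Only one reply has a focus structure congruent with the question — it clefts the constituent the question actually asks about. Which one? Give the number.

The question word "what" targets the direct object.
Option (1) clefts "the revised samovar" — that matches what the question asks about.
Option (2) clefts "in secret" — the manner, not what was asked.
So the congruent reply is (1).

1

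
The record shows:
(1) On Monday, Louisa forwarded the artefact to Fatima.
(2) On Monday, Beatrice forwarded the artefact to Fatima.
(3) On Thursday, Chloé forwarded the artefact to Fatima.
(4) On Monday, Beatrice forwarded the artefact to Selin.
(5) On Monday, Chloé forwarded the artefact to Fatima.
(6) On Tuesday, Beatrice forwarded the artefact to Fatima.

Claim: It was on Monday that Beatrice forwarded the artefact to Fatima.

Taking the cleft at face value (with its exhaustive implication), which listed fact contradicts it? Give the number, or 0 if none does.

Focus of the cleft: "on Monday" (the setting). Presupposed background: Beatrice as agent and the artefact as thing and Fatima as recipient.
The exhaustive reading says no other setting fits that background.
But fact (6) also has Beatrice as agent and the artefact as thing and Fatima as recipient, with setting = on Tuesday — so the exhaustive reading fails.

6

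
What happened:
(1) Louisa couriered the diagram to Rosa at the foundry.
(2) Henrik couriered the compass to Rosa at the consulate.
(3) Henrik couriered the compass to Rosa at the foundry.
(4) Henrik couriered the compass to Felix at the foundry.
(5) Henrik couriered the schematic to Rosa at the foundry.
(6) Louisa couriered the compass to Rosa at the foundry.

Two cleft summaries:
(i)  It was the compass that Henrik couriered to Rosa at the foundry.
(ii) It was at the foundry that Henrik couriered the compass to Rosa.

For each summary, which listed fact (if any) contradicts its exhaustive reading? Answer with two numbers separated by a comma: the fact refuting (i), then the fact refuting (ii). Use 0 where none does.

Summary (i) focuses "the compass" (the thing); background same agent, recipient, setting (Henrik / Rosa / at the foundry). Fact (5) matches that background with thing = the schematic — refutes (i).
Summary (ii) focuses "at the foundry" (the setting); background same agent, thing, recipient (Henrik / the compass / Rosa). Fact (2) matches that background with setting = at the consulate — refutes (ii).

5, 2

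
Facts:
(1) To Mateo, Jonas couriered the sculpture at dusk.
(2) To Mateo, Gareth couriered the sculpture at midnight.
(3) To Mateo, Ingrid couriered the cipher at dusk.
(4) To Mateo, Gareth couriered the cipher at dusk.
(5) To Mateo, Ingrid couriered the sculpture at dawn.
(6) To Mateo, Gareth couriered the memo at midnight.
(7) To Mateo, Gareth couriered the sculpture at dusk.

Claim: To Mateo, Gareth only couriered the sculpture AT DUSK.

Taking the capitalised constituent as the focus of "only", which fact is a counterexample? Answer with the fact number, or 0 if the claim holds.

2

Focus (in capitals) is "at dusk" — the setting. "Only" excludes alternative settings while holding fixed Gareth as agent and the sculpture as thing and Mateo as recipient.
Fact (2) shares the background but differs in setting (at midnight) — a counterexample.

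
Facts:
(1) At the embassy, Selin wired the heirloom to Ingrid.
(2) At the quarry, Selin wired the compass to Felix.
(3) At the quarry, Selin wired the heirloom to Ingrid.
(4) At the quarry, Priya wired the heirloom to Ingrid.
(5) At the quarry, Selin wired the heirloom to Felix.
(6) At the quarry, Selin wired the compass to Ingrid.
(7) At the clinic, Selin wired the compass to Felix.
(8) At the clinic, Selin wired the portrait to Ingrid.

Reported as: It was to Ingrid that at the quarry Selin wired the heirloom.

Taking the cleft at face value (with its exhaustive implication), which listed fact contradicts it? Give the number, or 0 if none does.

5

The cleft puts "Ingrid" in focus and presupposes the open proposition with agent = Selin, thing = the heirloom, setting = at the quarry.
Exhaustivity: Ingrid is the only recipient satisfying that background.
But fact (5) also has agent = Selin, thing = the heirloom, setting = at the quarry, with recipient = Felix — so the exhaustive reading fails.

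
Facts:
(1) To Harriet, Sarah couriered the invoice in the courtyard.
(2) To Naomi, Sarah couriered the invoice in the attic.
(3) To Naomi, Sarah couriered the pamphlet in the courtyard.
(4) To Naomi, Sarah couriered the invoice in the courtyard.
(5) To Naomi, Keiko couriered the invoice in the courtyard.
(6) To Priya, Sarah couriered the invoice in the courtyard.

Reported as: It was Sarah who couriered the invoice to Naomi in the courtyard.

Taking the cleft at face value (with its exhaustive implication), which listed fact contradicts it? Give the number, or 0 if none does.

The cleft puts "Sarah" in focus and presupposes the open proposition with same thing, recipient, setting (the invoice / Naomi / in the courtyard).
Exhaustivity: Sarah is the only agent satisfying that background.
Fact (5) shares the background but with agent = Keiko; exhaustivity is violated.

5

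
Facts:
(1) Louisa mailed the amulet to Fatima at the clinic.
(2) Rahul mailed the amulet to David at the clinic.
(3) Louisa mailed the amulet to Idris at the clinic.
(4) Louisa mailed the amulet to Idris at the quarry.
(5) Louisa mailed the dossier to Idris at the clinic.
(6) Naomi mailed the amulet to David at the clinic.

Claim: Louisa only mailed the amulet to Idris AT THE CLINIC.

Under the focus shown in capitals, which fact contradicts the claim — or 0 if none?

The capitals mark "at the clinic" as focus. So "only" rules out other settings, with the rest (same agent, thing, recipient (Louisa / the amulet / Idris)) as background.
Fact (4) shares the background but differs in setting (at the quarry) — a counterexample.

4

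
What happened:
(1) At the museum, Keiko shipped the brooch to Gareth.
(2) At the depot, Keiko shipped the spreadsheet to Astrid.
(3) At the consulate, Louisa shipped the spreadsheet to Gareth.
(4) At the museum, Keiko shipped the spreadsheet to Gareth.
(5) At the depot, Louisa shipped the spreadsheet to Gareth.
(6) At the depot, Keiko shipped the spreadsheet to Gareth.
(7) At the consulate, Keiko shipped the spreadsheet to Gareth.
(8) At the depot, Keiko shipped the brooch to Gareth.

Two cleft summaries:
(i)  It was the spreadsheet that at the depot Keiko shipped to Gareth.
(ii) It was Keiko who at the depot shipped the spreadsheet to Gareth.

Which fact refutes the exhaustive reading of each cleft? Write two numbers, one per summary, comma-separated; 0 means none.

8, 5

Summary (i) focuses "the spreadsheet" (the thing); background Keiko as agent and Gareth as recipient and at the depot as setting. Fact (8) matches that background with thing = the brooch — refutes (i).
Summary (ii) focuses "Keiko" (the agent); background the spreadsheet as thing and Gareth as recipient and at the depot as setting. Fact (5) matches that background with agent = Louisa — refutes (ii).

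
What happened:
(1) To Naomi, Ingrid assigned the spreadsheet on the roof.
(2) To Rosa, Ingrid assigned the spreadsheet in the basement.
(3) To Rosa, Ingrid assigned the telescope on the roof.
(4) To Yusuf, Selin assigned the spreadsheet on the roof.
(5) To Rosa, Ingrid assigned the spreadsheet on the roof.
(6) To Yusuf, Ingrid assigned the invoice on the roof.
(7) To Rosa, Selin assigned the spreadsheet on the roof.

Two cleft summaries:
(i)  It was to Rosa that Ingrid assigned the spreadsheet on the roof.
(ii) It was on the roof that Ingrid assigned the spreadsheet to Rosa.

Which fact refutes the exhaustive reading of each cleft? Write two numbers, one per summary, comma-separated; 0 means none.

(i): focus "Rosa". Looking for Ingrid as agent and the spreadsheet as thing and on the roof as setting with some other recipient — fact (1) has Naomi there. Refuted.
(ii): focus "on the roof". Looking for Ingrid as agent and the spreadsheet as thing and Rosa as recipient with some other setting — fact (2) has in the basement there. Refuted.

1, 2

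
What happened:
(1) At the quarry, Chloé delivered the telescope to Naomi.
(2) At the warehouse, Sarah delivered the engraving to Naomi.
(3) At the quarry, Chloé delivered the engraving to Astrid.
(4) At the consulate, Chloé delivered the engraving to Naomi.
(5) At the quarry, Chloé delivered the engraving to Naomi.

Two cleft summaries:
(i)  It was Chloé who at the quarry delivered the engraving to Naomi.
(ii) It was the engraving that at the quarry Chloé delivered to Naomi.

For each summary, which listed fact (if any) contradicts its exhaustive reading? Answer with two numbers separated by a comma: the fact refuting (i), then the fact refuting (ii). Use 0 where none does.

(i): focus "Chloé". No fact shares the engraving as thing and Naomi as recipient and at the quarry as setting with a different agent. 0.
(ii): focus "the engraving". Looking for Chloé as agent and Naomi as recipient and at the quarry as setting with some other thing — fact (1) has the telescope there. Refuted.

0, 1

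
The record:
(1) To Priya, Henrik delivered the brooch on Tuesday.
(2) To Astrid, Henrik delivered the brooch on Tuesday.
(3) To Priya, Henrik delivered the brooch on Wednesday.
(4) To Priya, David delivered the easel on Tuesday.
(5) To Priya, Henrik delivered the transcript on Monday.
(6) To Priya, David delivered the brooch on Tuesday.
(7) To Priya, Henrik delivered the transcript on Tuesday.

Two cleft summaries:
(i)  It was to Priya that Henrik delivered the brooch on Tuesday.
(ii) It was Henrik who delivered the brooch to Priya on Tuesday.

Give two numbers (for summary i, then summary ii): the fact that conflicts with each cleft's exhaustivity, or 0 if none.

(i): focus "Priya". Looking for Henrik as agent and the brooch as thing and on Tuesday as setting with some other recipient — fact (2) has Astrid there. Refuted.
(ii): focus "Henrik". Looking for the brooch as thing and Priya as recipient and on Tuesday as setting with some other agent — fact (6) has David there. Refuted.

2, 6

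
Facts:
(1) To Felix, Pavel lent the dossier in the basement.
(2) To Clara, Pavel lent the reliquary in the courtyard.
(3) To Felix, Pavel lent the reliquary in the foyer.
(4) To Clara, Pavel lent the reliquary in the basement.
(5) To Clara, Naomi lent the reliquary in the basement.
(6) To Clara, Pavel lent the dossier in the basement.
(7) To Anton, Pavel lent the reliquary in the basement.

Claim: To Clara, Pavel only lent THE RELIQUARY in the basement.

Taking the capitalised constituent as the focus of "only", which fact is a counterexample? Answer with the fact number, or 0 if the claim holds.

6

Focus (in capitals) is "the reliquary" — the thing. "Only" excludes alternative things while holding fixed same agent, recipient, setting (Pavel / Clara / in the basement).
Fact (6) matches on same agent, recipient, setting (Pavel / Clara / in the basement), but has thing = the dossier instead. That refutes the claim.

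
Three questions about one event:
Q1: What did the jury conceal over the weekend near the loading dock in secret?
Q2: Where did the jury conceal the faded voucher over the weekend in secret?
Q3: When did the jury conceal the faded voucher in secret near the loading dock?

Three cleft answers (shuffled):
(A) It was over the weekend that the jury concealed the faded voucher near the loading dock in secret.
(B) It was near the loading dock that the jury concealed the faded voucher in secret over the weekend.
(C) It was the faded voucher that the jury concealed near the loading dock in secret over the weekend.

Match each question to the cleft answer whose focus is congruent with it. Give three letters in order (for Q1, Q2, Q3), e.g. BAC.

CBA

Q1 asks about the direct object; cleft (C) focuses "the faded voucher", which is the direct object — so Q1 → C.
Q2 asks about the location; cleft (B) focuses "near the loading dock", which is the location — so Q2 → B.
Q3 asks about the time; cleft (A) focuses "over the weekend", which is the time — so Q3 → A.
Mapping: Q1→C, Q2→B, Q3→A.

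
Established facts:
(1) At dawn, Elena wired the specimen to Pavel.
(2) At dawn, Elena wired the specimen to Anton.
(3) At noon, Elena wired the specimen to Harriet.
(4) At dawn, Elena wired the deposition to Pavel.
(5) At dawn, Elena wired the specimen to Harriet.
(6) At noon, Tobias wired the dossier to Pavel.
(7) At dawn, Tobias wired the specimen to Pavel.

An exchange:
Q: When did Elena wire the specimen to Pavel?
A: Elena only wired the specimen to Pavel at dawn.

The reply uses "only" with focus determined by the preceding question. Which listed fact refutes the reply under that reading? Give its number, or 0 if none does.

Answering "When did ...?" puts focus on the setting — here, "at dawn".
So "only" ranges over settings; the rest (Elena as agent and the specimen as thing and Pavel as recipient) is presupposed.
No listed fact shares that background with another setting. Nothing contradicts the reply.
(Fact (4) would refute a reading with focus on the thing — but that is not what the question asks.)

0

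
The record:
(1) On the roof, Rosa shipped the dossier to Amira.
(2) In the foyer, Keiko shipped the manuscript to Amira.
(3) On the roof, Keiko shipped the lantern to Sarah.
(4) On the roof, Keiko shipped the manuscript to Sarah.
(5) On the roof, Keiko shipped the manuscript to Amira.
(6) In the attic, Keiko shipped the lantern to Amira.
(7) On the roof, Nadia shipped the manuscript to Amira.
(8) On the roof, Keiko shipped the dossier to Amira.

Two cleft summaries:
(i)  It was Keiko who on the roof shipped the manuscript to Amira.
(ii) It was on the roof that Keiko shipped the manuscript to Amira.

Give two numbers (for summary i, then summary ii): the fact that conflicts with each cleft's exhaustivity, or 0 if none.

(i): focus "Keiko". Looking for thing = the manuscript, recipient = Amira, setting = on the roof with some other agent — fact (7) has Nadia there. Refuted.
(ii): focus "on the roof". Looking for agent = Keiko, thing = the manuscript, recipient = Amira with some other setting — fact (2) has in the foyer there. Refuted.

7, 2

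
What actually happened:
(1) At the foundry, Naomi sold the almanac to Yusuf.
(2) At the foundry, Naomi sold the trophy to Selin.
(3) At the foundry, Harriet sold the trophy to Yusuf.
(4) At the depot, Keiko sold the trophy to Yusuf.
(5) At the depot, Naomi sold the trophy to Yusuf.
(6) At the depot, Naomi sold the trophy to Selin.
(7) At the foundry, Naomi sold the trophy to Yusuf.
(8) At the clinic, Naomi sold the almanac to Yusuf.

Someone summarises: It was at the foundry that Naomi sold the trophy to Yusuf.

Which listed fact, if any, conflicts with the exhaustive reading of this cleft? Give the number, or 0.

Focus of the cleft: "at the foundry" (the setting). Presupposed background: Naomi as agent and the trophy as thing and Yusuf as recipient.
The exhaustive reading says no other setting fits that background.
Fact (5) shares the background but with setting = at the depot; exhaustivity is violated.

5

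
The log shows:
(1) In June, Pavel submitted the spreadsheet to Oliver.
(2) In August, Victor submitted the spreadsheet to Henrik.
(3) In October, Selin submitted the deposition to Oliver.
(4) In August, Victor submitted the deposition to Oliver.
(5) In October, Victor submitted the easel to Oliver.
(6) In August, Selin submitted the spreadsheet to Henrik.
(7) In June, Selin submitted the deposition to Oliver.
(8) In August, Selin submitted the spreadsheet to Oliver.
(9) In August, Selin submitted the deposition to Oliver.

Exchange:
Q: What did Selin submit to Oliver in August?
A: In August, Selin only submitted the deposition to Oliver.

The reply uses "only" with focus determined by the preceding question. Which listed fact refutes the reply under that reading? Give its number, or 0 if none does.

Answering "What did ...?" puts focus on the thing — here, "the deposition".
So "only" ranges over things; the rest (Selin as agent and Oliver as recipient and in August as setting) is presupposed.
Fact (8) shares the background with a different thing (the spreadsheet) — counterexample.
(Fact (3) would refute a reading with focus on the setting — but that is not what the question asks.)

8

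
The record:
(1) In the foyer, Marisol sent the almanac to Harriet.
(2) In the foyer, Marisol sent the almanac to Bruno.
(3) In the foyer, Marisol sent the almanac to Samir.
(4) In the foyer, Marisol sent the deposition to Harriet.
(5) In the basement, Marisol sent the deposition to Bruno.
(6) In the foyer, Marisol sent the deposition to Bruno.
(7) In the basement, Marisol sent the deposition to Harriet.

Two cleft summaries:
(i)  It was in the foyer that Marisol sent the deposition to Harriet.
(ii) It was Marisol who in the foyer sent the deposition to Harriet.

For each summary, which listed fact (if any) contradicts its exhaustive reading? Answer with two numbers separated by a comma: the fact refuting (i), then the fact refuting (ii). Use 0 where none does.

7, 0

(i): focus "in the foyer". Looking for agent = Marisol, thing = the deposition, recipient = Harriet with some other setting — fact (7) has in the basement there. Refuted.
(ii): focus "Marisol". No fact shares thing = the deposition, recipient = Harriet, setting = in the foyer with a different agent. 0.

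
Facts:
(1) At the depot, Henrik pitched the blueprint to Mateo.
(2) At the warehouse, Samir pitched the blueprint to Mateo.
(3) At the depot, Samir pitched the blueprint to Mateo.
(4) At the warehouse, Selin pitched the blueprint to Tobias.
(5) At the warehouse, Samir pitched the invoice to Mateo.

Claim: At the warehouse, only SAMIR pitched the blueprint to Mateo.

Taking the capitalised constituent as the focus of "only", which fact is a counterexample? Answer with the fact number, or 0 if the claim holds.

The capitals mark "Samir" as focus. So "only" rules out other agents, with the rest (same thing, recipient, setting (the blueprint / Mateo / at the warehouse)) as background.
Every other fact changes something in the background, not just the agent. Nothing refutes the claim.

0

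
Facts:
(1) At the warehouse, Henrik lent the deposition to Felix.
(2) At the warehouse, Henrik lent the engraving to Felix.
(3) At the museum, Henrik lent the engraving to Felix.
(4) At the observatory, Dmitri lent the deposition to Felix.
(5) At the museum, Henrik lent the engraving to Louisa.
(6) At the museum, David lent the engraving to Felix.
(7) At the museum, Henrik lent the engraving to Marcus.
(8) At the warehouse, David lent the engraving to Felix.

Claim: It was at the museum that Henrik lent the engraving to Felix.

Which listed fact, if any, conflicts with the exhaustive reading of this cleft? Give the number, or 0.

Focus of the cleft: "at the museum" (the setting). Presupposed background: same agent, thing, recipient (Henrik / the engraving / Felix).
Exhaustivity: at the museum is the only setting satisfying that background.
Fact (2) shares the background but with setting = at the warehouse; exhaustivity is violated.

2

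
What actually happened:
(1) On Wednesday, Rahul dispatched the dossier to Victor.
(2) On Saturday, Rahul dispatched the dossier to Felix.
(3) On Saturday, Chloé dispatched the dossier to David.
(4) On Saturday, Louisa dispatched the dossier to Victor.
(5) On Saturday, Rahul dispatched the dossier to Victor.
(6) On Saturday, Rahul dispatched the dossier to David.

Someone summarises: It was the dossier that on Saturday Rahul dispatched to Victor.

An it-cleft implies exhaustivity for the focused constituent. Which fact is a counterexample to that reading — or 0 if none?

The cleft puts "the dossier" in focus and presupposes the open proposition with Rahul as agent and Victor as recipient and on Saturday as setting.
The exhaustive reading says no other thing fits that background.
Every other fact differs from the presupposition on some backgrounded slot, so none challenges the exhaustivity.

0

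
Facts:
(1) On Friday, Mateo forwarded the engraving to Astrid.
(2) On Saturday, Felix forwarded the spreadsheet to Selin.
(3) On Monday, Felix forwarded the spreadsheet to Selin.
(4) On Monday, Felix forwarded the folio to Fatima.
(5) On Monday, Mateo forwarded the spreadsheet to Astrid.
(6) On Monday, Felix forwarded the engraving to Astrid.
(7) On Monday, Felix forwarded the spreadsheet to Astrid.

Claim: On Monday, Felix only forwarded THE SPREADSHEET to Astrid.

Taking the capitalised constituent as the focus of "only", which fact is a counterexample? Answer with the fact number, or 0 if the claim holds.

6

Focus (in capitals) is "the spreadsheet" — the thing. "Only" excludes alternative things while holding fixed agent = Felix, recipient = Astrid, setting = on Monday.
Fact (6) shares the background but differs in thing (the engraving) — a counterexample.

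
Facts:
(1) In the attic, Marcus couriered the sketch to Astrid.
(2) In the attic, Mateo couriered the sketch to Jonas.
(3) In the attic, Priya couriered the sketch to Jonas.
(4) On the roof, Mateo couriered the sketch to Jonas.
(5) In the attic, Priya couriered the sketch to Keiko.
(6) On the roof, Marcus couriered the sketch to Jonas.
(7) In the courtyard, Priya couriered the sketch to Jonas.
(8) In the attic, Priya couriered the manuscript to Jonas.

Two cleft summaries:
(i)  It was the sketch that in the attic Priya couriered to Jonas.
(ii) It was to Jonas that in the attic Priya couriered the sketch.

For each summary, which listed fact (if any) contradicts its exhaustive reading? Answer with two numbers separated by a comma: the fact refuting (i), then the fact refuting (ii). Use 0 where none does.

Summary (i) focuses "the sketch" (the thing); background Priya as agent and Jonas as recipient and in the attic as setting. Fact (8) matches that background with thing = the manuscript — refutes (i).
Summary (ii) focuses "Jonas" (the recipient); background Priya as agent and the sketch as thing and in the attic as setting. Fact (5) matches that background with recipient = Keiko — refutes (ii).

8, 5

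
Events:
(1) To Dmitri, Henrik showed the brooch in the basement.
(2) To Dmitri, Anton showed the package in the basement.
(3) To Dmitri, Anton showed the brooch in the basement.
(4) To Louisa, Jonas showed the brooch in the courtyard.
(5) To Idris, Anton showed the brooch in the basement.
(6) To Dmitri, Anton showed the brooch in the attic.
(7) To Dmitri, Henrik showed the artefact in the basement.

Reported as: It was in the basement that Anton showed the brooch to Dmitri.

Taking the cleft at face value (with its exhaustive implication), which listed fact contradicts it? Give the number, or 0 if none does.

The cleft puts "in the basement" in focus and presupposes the open proposition with agent = Anton, thing = the brooch, recipient = Dmitri.
The exhaustive reading says no other setting fits that background.
But fact (6) also has agent = Anton, thing = the brooch, recipient = Dmitri, with setting = in the attic — so the exhaustive reading fails.

6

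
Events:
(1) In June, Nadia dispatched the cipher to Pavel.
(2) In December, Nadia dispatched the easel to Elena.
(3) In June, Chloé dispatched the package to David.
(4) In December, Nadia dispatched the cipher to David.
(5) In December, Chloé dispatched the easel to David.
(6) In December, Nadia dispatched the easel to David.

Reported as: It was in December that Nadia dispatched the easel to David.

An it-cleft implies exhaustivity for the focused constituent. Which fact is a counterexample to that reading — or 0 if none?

The cleft puts "in December" in focus and presupposes the open proposition with same agent, thing, recipient (Nadia / the easel / David).
Exhaustivity: in December is the only setting satisfying that background.
No listed fact matches the background with a different setting. Exhaustivity holds.

0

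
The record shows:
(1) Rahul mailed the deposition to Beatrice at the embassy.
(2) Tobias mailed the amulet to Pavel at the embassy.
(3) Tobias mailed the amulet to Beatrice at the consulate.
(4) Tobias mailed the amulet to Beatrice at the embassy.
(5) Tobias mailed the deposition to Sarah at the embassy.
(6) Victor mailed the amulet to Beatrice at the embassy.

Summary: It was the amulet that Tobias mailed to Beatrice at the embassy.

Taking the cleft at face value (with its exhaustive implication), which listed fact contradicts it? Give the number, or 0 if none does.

0

The cleft puts "the amulet" in focus and presupposes the open proposition with agent = Tobias, recipient = Beatrice, setting = at the embassy.
Exhaustivity: the amulet is the only thing satisfying that background.
No listed fact matches the background with a different thing. Exhaustivity holds.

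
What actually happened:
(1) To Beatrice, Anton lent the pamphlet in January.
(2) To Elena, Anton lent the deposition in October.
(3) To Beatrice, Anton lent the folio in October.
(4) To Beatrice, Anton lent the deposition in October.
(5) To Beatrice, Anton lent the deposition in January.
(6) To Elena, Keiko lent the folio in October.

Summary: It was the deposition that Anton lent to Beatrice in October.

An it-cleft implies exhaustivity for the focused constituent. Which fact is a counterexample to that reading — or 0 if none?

3

The cleft puts "the deposition" in focus and presupposes the open proposition with agent = Anton, recipient = Beatrice, setting = in October.
The exhaustive reading says no other thing fits that background.
But fact (3) also has agent = Anton, recipient = Beatrice, setting = in October, with thing = the folio — so the exhaustive reading fails.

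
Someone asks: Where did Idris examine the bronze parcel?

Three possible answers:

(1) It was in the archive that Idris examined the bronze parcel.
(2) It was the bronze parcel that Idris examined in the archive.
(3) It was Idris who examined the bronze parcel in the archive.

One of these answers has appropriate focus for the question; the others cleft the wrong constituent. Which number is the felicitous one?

The question word "where" targets the location.
Option (1) clefts "in the archive" — that matches what the question asks about.
Option (2) clefts "the bronze parcel" — the direct object, not what was asked.
Option (3) clefts "Idris" — the subject (agent), not what was asked.
So the congruent reply is (1).

1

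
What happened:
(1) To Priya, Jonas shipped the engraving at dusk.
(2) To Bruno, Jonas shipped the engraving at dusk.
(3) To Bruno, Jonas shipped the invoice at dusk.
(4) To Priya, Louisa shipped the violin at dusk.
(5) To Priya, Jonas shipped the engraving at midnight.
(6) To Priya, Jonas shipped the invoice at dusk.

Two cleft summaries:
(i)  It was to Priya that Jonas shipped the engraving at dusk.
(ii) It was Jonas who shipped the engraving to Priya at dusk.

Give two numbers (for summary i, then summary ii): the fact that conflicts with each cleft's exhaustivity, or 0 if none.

Summary (i) focuses "Priya" (the recipient); background Jonas as agent and the engraving as thing and at dusk as setting. Fact (2) matches that background with recipient = Bruno — refutes (i).
Summary (ii) focuses "Jonas" (the agent); background the engraving as thing and Priya as recipient and at dusk as setting. No fact matches that background with a different agent, so 0.

2, 0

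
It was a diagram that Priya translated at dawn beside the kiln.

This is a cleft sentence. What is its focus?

In an it-cleft "It was X that/who ...", the clefted constituent X is the focus; the that/who-clause expresses the presupposed open proposition.
Here the focus is "a diagram". The backgrounded (presupposed) material includes "Priya", "beside the kiln" and "at dawn".

a diagram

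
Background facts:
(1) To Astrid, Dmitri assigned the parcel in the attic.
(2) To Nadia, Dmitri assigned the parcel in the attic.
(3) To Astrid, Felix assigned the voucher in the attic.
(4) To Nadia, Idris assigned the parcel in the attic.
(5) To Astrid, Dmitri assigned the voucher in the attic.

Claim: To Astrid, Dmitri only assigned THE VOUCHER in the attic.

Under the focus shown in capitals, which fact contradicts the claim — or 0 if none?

Focus (in capitals) is "the voucher" — the thing. "Only" excludes alternative things while holding fixed same agent, recipient, setting (Dmitri / Astrid / in the attic).
Fact (1) matches on same agent, recipient, setting (Dmitri / Astrid / in the attic), but has thing = the parcel instead. That refutes the claim.

1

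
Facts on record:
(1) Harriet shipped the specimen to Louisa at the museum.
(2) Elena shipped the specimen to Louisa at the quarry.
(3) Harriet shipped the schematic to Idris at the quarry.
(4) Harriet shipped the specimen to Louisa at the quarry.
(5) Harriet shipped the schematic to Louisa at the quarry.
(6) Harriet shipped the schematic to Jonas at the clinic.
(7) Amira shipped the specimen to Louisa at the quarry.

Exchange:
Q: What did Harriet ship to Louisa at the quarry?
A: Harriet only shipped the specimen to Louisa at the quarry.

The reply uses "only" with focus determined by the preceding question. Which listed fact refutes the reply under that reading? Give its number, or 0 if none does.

5

The question "What did ...?" targets the thing, so in the reply the focus falls on "the specimen".
"Only" then excludes alternative things while the background — same agent, recipient, setting (Harriet / Louisa / at the quarry) — is held fixed.
Fact (5) shares the background with a different thing (the schematic) — counterexample.
(Fact (1) would refute a reading with focus on the setting — but that is not what the question asks.)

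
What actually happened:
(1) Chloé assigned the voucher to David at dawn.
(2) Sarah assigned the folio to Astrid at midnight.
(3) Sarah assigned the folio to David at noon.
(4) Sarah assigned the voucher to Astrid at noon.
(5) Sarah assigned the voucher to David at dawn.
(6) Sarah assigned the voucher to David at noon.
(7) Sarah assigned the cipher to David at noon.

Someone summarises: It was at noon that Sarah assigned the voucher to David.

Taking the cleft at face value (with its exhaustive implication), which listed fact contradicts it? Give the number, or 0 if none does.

The cleft puts "at noon" in focus and presupposes the open proposition with same agent, thing, recipient (Sarah / the voucher / David).
The exhaustive reading says no other setting fits that background.
Fact (5) shares the background but with setting = at dawn; exhaustivity is violated.

5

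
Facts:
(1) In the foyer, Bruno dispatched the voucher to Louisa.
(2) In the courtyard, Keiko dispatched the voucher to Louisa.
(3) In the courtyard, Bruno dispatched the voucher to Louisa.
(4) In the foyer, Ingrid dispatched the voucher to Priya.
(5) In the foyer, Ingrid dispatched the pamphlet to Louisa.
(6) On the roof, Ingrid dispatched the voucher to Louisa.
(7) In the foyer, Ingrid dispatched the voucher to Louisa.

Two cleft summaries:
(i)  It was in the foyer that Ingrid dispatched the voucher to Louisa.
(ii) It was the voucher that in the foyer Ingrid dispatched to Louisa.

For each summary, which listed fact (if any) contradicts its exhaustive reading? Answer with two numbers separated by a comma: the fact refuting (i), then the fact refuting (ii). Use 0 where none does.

(i): focus "in the foyer". Looking for Ingrid as agent and the voucher as thing and Louisa as recipient with some other setting — fact (6) has on the roof there. Refuted.
(ii): focus "the voucher". Looking for Ingrid as agent and Louisa as recipient and in the foyer as setting with some other thing — fact (5) has the pamphlet there. Refuted.

6, 5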